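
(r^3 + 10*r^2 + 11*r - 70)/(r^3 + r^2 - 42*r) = (r^2 + 3*r - 10)/(r*(r - 6))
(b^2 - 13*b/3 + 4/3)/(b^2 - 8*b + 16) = (b - 1/3)/(b - 4)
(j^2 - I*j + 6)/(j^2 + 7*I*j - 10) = (j - 3*I)/(j + 5*I)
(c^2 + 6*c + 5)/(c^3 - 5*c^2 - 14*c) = (c^2 + 6*c + 5)/(c*(c^2 - 5*c - 14))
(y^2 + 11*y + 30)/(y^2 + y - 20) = (y + 6)/(y - 4)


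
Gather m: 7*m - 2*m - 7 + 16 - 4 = 5*m + 5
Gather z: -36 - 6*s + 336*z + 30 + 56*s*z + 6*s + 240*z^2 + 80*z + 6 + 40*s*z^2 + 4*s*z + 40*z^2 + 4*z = z^2*(40*s + 280) + z*(60*s + 420)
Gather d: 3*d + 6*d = 9*d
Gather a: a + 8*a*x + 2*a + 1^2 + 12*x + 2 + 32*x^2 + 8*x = a*(8*x + 3) + 32*x^2 + 20*x + 3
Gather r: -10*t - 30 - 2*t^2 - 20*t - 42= -2*t^2 - 30*t - 72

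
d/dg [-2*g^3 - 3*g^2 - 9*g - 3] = -6*g^2 - 6*g - 9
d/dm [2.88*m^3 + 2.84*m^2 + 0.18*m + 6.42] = 8.64*m^2 + 5.68*m + 0.18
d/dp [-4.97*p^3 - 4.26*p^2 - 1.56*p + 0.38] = -14.91*p^2 - 8.52*p - 1.56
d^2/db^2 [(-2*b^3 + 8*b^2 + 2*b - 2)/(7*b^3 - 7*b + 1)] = 8*(98*b^6 + 168*b^4 - 98*b^3 + 63*b^2 + 9*b - 19)/(343*b^9 - 1029*b^7 + 147*b^6 + 1029*b^5 - 294*b^4 - 322*b^3 + 147*b^2 - 21*b + 1)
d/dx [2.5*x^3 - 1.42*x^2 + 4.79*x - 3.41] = 7.5*x^2 - 2.84*x + 4.79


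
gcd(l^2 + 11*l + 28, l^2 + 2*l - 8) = l + 4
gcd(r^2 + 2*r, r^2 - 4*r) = r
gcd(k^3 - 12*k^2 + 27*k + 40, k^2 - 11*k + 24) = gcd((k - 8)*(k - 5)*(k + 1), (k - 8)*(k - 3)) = k - 8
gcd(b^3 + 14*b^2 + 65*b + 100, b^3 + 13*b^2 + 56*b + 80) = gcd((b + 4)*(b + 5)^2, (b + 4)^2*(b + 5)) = b^2 + 9*b + 20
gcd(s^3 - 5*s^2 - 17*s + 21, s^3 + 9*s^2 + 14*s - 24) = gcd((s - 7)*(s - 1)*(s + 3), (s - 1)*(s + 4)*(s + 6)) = s - 1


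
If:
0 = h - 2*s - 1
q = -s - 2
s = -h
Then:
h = 1/3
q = -5/3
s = -1/3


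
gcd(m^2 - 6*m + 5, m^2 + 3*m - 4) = m - 1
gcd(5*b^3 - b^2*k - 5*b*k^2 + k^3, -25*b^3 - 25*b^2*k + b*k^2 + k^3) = 5*b^2 + 4*b*k - k^2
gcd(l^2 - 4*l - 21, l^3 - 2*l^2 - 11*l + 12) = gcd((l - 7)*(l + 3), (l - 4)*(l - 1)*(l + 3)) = l + 3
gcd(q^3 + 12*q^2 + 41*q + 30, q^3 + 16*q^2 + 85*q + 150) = q^2 + 11*q + 30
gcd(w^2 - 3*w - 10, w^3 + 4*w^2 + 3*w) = 1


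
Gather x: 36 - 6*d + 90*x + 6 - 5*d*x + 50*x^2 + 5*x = -6*d + 50*x^2 + x*(95 - 5*d) + 42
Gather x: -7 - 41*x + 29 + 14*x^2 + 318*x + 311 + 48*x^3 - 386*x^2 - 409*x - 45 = 48*x^3 - 372*x^2 - 132*x + 288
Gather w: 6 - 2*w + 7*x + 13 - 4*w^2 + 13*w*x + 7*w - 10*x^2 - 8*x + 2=-4*w^2 + w*(13*x + 5) - 10*x^2 - x + 21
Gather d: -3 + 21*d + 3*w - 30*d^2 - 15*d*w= -30*d^2 + d*(21 - 15*w) + 3*w - 3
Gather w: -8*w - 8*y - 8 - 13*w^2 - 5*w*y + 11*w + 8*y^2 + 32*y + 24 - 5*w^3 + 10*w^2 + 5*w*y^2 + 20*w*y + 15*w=-5*w^3 - 3*w^2 + w*(5*y^2 + 15*y + 18) + 8*y^2 + 24*y + 16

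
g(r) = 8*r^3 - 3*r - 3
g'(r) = 24*r^2 - 3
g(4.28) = 611.38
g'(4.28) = 436.64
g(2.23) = 79.03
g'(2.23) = 116.35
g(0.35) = -3.71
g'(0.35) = -0.06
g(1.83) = 40.54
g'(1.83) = 77.37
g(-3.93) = -476.80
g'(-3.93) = 367.68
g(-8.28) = -4519.47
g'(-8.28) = 1642.40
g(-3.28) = -275.46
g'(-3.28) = 255.20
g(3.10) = 226.03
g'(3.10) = 227.64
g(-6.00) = -1713.00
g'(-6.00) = 861.00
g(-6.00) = -1713.00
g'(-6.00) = 861.00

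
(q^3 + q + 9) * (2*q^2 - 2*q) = 2*q^5 - 2*q^4 + 2*q^3 + 16*q^2 - 18*q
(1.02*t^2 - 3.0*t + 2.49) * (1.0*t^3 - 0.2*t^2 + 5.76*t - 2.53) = 1.02*t^5 - 3.204*t^4 + 8.9652*t^3 - 20.3586*t^2 + 21.9324*t - 6.2997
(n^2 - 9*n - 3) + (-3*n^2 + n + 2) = -2*n^2 - 8*n - 1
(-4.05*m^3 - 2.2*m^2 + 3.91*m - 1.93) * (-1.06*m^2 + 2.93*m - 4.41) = 4.293*m^5 - 9.5345*m^4 + 7.2699*m^3 + 23.2041*m^2 - 22.898*m + 8.5113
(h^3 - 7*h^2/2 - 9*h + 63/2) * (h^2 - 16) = h^5 - 7*h^4/2 - 25*h^3 + 175*h^2/2 + 144*h - 504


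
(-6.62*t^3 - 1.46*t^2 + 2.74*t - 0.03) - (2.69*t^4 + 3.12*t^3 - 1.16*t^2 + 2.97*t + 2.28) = -2.69*t^4 - 9.74*t^3 - 0.3*t^2 - 0.23*t - 2.31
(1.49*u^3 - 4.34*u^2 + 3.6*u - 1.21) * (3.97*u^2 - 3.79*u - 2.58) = 5.9153*u^5 - 22.8769*u^4 + 26.8964*u^3 - 7.2505*u^2 - 4.7021*u + 3.1218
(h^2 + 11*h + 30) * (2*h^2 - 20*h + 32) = 2*h^4 + 2*h^3 - 128*h^2 - 248*h + 960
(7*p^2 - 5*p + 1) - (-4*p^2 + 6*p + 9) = 11*p^2 - 11*p - 8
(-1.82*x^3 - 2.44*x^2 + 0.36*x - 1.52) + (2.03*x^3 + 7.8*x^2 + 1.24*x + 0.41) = 0.21*x^3 + 5.36*x^2 + 1.6*x - 1.11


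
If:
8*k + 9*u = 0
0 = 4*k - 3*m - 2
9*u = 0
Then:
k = 0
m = -2/3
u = 0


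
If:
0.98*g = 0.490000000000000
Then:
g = 0.50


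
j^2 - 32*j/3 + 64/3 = (j - 8)*(j - 8/3)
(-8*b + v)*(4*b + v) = -32*b^2 - 4*b*v + v^2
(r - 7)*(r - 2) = r^2 - 9*r + 14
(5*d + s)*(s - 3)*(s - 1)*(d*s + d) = 5*d^2*s^3 - 15*d^2*s^2 - 5*d^2*s + 15*d^2 + d*s^4 - 3*d*s^3 - d*s^2 + 3*d*s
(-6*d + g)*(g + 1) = -6*d*g - 6*d + g^2 + g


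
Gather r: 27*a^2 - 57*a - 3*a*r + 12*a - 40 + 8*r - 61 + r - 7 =27*a^2 - 45*a + r*(9 - 3*a) - 108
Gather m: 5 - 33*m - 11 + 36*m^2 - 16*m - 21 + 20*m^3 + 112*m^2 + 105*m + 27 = 20*m^3 + 148*m^2 + 56*m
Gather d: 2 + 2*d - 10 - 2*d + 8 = 0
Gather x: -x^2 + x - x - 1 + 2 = 1 - x^2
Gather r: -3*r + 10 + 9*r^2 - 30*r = 9*r^2 - 33*r + 10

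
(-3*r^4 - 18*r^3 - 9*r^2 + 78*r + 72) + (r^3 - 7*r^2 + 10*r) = -3*r^4 - 17*r^3 - 16*r^2 + 88*r + 72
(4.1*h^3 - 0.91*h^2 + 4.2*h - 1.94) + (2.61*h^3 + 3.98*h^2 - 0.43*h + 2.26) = 6.71*h^3 + 3.07*h^2 + 3.77*h + 0.32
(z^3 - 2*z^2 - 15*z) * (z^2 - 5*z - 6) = z^5 - 7*z^4 - 11*z^3 + 87*z^2 + 90*z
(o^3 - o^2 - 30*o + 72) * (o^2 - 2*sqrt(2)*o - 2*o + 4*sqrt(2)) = o^5 - 3*o^4 - 2*sqrt(2)*o^4 - 28*o^3 + 6*sqrt(2)*o^3 + 56*sqrt(2)*o^2 + 132*o^2 - 264*sqrt(2)*o - 144*o + 288*sqrt(2)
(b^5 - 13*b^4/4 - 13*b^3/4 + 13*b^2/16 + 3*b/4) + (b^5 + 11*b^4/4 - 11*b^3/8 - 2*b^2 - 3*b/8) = 2*b^5 - b^4/2 - 37*b^3/8 - 19*b^2/16 + 3*b/8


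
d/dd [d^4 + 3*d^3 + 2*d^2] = d*(4*d^2 + 9*d + 4)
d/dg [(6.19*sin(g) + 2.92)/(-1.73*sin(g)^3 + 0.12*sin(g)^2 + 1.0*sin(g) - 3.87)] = (21.4174*sin(g)^3 + 14.412*sin(g)^2 - 0.7008*sin(g) - 26.8753)*cos(g)/(2.9929*sin(g)^6 - 0.4152*sin(g)^5 - 3.4456*sin(g)^4 + 13.6302*sin(g)^3 + 0.0712*sin(g)^2 - 7.74*sin(g) + 14.9769)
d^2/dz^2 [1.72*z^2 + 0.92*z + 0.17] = 3.44000000000000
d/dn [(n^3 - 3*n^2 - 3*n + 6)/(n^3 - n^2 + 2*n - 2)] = (2*n^4 + 10*n^3 - 33*n^2 + 24*n - 6)/(n^6 - 2*n^5 + 5*n^4 - 8*n^3 + 8*n^2 - 8*n + 4)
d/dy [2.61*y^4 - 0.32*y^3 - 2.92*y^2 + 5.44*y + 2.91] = 10.44*y^3 - 0.96*y^2 - 5.84*y + 5.44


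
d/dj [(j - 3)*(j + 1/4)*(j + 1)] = 3*j^2 - 7*j/2 - 7/2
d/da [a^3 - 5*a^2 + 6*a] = 3*a^2 - 10*a + 6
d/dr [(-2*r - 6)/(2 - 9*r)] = -58/(9*r - 2)^2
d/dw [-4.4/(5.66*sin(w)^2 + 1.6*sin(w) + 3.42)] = (49.808*sin(w) + 7.04)*cos(w)/(5.66*sin(w)^2 + 1.6*sin(w) + 3.42)^2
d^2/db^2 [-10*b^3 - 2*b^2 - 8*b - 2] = -60*b - 4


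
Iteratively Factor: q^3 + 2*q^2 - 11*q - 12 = (q - 3)*(q^2 + 5*q + 4) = (q - 3)*(q + 1)*(q + 4)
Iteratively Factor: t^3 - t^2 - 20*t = (t + 4)*(t^2 - 5*t) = t*(t + 4)*(t - 5)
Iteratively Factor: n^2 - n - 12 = (n + 3)*(n - 4)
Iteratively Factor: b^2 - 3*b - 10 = (b - 5)*(b + 2)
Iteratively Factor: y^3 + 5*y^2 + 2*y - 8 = (y + 4)*(y^2 + y - 2) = (y + 2)*(y + 4)*(y - 1)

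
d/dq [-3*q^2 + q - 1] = 1 - 6*q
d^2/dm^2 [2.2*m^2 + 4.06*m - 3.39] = 4.40000000000000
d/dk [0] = 0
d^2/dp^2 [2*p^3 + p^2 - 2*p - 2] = 12*p + 2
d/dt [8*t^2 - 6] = 16*t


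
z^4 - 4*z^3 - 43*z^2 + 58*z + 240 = (z - 8)*(z - 3)*(z + 2)*(z + 5)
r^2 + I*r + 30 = (r - 5*I)*(r + 6*I)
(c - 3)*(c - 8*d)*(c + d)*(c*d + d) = c^4*d - 7*c^3*d^2 - 2*c^3*d - 8*c^2*d^3 + 14*c^2*d^2 - 3*c^2*d + 16*c*d^3 + 21*c*d^2 + 24*d^3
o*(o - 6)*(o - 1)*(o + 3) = o^4 - 4*o^3 - 15*o^2 + 18*o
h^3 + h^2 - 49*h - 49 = (h - 7)*(h + 1)*(h + 7)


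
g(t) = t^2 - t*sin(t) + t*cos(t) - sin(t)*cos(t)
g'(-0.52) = 0.01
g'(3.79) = 12.43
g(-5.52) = 29.80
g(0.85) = 0.15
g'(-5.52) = -3.25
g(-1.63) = 1.07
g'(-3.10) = -11.38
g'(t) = -t*sin(t) - t*cos(t) + 2*t + sin(t)^2 - sin(t) - cos(t)^2 + cos(t)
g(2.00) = 1.73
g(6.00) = 43.71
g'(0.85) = 0.54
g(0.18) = 0.00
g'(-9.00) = -31.07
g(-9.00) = 85.12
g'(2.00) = 2.34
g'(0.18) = 0.02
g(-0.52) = -0.01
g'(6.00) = 8.31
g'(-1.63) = -3.05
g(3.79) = 13.15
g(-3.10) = 12.54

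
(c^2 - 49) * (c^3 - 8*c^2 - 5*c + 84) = c^5 - 8*c^4 - 54*c^3 + 476*c^2 + 245*c - 4116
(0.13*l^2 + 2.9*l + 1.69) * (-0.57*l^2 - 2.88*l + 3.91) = -0.0741*l^4 - 2.0274*l^3 - 8.807*l^2 + 6.4718*l + 6.6079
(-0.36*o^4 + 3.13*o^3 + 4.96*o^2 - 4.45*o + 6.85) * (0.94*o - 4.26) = -0.3384*o^5 + 4.4758*o^4 - 8.6714*o^3 - 25.3126*o^2 + 25.396*o - 29.181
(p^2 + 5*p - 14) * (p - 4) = p^3 + p^2 - 34*p + 56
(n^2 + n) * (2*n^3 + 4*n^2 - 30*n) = 2*n^5 + 6*n^4 - 26*n^3 - 30*n^2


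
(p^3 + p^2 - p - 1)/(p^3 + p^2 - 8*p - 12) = (p^3 + p^2 - p - 1)/(p^3 + p^2 - 8*p - 12)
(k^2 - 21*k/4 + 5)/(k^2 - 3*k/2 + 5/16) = 4*(k - 4)/(4*k - 1)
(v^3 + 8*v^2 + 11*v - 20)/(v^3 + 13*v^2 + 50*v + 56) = (v^2 + 4*v - 5)/(v^2 + 9*v + 14)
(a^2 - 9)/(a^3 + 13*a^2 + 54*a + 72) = (a - 3)/(a^2 + 10*a + 24)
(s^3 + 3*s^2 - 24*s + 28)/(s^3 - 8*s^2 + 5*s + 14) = (s^2 + 5*s - 14)/(s^2 - 6*s - 7)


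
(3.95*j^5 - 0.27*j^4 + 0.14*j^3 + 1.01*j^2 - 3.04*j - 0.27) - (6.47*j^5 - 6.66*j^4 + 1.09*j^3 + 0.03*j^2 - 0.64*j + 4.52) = -2.52*j^5 + 6.39*j^4 - 0.95*j^3 + 0.98*j^2 - 2.4*j - 4.79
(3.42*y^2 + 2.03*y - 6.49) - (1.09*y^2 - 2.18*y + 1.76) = 2.33*y^2 + 4.21*y - 8.25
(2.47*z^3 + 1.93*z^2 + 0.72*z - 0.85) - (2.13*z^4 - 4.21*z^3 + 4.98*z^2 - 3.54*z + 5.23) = -2.13*z^4 + 6.68*z^3 - 3.05*z^2 + 4.26*z - 6.08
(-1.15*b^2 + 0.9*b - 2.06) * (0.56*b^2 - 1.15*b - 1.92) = -0.644*b^4 + 1.8265*b^3 + 0.0193999999999996*b^2 + 0.641*b + 3.9552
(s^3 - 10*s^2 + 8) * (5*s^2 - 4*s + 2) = 5*s^5 - 54*s^4 + 42*s^3 + 20*s^2 - 32*s + 16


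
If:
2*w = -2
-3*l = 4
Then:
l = -4/3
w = -1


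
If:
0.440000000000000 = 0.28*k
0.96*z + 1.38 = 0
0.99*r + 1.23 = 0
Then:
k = 1.57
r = -1.24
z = -1.44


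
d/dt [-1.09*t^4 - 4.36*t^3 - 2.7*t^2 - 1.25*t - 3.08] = -4.36*t^3 - 13.08*t^2 - 5.4*t - 1.25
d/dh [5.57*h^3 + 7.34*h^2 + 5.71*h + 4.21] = 16.71*h^2 + 14.68*h + 5.71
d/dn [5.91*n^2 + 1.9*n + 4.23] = 11.82*n + 1.9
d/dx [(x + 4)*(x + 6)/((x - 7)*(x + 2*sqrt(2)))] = (-(x - 7)*(x + 4)*(x + 6) + 2*(x - 7)*(x + 5)*(x + 2*sqrt(2)) - (x + 4)*(x + 6)*(x + 2*sqrt(2)))/((x - 7)^2*(x + 2*sqrt(2))^2)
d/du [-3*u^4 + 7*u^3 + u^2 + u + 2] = -12*u^3 + 21*u^2 + 2*u + 1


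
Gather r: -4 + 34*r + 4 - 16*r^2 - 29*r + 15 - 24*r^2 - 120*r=-40*r^2 - 115*r + 15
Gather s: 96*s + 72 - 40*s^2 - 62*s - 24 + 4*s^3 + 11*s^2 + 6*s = 4*s^3 - 29*s^2 + 40*s + 48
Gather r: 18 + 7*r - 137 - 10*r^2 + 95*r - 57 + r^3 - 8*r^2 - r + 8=r^3 - 18*r^2 + 101*r - 168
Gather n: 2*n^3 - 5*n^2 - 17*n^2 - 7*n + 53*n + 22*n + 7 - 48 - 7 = 2*n^3 - 22*n^2 + 68*n - 48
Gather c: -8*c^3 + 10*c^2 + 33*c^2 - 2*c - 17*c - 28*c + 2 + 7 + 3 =-8*c^3 + 43*c^2 - 47*c + 12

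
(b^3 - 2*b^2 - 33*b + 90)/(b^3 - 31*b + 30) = (b - 3)/(b - 1)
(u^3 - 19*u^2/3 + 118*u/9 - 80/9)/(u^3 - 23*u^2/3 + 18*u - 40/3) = (u - 8/3)/(u - 4)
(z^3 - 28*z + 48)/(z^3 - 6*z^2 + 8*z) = (z + 6)/z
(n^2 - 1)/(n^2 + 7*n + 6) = (n - 1)/(n + 6)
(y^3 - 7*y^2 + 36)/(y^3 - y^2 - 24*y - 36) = (y - 3)/(y + 3)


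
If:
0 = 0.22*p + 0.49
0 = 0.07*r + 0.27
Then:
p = -2.23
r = -3.86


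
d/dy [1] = 0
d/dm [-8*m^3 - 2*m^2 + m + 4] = -24*m^2 - 4*m + 1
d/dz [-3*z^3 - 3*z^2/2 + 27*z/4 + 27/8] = -9*z^2 - 3*z + 27/4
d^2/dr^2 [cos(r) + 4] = -cos(r)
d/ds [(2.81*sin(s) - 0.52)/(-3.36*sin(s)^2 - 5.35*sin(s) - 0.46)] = (9.4416*sin(s)^2 - 3.4944*sin(s) - 4.0746)*cos(s)/(11.2896*sin(s)^4 + 35.952*sin(s)^3 + 31.7137*sin(s)^2 + 4.922*sin(s) + 0.2116)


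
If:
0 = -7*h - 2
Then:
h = -2/7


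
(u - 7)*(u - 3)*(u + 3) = u^3 - 7*u^2 - 9*u + 63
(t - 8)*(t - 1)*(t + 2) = t^3 - 7*t^2 - 10*t + 16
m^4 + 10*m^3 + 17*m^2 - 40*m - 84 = (m - 2)*(m + 2)*(m + 3)*(m + 7)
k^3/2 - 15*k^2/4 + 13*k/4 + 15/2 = (k/2 + 1/2)*(k - 6)*(k - 5/2)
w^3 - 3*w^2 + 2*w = w*(w - 2)*(w - 1)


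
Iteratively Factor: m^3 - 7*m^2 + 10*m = (m)*(m^2 - 7*m + 10) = m*(m - 5)*(m - 2)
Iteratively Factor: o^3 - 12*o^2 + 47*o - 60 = (o - 5)*(o^2 - 7*o + 12) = (o - 5)*(o - 3)*(o - 4)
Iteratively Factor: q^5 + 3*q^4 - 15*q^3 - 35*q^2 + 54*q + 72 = (q + 1)*(q^4 + 2*q^3 - 17*q^2 - 18*q + 72) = (q + 1)*(q + 4)*(q^3 - 2*q^2 - 9*q + 18) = (q + 1)*(q + 3)*(q + 4)*(q^2 - 5*q + 6) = (q - 3)*(q + 1)*(q + 3)*(q + 4)*(q - 2)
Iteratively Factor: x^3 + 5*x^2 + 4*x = (x + 4)*(x^2 + x) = x*(x + 4)*(x + 1)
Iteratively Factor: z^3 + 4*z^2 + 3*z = (z + 3)*(z^2 + z) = z*(z + 3)*(z + 1)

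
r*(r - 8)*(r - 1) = r^3 - 9*r^2 + 8*r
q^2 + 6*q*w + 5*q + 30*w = (q + 5)*(q + 6*w)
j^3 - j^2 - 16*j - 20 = (j - 5)*(j + 2)^2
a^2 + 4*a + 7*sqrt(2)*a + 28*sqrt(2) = (a + 4)*(a + 7*sqrt(2))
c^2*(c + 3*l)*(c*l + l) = c^4*l + 3*c^3*l^2 + c^3*l + 3*c^2*l^2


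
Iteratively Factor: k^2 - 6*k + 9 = (k - 3)*(k - 3)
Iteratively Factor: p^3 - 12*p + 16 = (p + 4)*(p^2 - 4*p + 4) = (p - 2)*(p + 4)*(p - 2)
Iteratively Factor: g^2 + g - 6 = (g + 3)*(g - 2)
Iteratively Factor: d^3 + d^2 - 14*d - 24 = (d - 4)*(d^2 + 5*d + 6) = (d - 4)*(d + 3)*(d + 2)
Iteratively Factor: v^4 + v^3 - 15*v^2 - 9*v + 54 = (v + 3)*(v^3 - 2*v^2 - 9*v + 18) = (v + 3)^2*(v^2 - 5*v + 6) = (v - 3)*(v + 3)^2*(v - 2)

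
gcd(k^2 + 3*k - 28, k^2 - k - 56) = k + 7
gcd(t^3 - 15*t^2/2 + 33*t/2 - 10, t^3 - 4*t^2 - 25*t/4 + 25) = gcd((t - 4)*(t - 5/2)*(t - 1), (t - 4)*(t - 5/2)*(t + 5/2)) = t^2 - 13*t/2 + 10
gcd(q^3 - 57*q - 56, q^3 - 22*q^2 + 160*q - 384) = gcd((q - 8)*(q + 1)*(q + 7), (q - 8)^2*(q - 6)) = q - 8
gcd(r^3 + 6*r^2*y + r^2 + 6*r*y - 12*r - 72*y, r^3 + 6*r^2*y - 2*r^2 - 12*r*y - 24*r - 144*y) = r^2 + 6*r*y + 4*r + 24*y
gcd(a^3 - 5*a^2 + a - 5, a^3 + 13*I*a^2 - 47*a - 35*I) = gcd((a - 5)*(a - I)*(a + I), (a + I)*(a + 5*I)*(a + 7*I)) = a + I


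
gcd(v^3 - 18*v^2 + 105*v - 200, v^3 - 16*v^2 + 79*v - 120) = v^2 - 13*v + 40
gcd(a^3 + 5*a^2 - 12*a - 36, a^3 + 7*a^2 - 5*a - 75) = a - 3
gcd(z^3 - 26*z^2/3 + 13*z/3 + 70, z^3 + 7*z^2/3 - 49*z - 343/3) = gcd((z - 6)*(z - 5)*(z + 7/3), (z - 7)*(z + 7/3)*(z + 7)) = z + 7/3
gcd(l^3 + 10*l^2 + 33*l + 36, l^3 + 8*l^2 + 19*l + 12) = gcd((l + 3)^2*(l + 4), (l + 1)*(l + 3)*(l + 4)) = l^2 + 7*l + 12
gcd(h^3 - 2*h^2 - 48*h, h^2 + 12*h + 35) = 1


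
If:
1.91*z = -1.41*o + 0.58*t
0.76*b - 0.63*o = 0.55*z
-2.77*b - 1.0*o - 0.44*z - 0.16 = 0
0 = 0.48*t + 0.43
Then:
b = -0.10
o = 0.34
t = -0.90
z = -0.52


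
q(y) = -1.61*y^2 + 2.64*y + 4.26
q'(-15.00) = 50.94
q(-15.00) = -397.59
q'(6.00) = -16.68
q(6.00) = -37.86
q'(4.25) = -11.04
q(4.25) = -13.60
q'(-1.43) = 7.24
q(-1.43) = -2.81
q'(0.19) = 2.03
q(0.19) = 4.70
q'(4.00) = -10.24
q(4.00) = -10.94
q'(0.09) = 2.35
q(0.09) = 4.48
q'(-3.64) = 14.36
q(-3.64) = -26.68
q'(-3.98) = 15.46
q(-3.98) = -31.75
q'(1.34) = -1.67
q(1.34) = 4.91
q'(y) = 2.64 - 3.22*y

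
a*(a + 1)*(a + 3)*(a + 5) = a^4 + 9*a^3 + 23*a^2 + 15*a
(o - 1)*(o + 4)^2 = o^3 + 7*o^2 + 8*o - 16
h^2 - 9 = (h - 3)*(h + 3)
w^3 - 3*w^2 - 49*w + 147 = (w - 7)*(w - 3)*(w + 7)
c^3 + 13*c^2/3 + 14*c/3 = c*(c + 2)*(c + 7/3)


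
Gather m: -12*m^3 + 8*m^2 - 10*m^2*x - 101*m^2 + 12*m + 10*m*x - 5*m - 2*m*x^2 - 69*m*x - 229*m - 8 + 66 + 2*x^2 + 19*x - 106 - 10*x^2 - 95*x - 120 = -12*m^3 + m^2*(-10*x - 93) + m*(-2*x^2 - 59*x - 222) - 8*x^2 - 76*x - 168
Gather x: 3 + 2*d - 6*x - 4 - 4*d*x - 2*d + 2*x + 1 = x*(-4*d - 4)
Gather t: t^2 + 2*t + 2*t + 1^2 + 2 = t^2 + 4*t + 3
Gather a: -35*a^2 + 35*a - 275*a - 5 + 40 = -35*a^2 - 240*a + 35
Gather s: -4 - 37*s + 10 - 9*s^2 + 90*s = -9*s^2 + 53*s + 6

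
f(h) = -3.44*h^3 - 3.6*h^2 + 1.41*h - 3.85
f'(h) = -10.32*h^2 - 7.2*h + 1.41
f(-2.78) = 38.32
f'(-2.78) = -58.33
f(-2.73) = 35.46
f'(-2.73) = -55.85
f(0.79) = -6.68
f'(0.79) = -10.72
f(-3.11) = 60.42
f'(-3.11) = -76.01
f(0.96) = -8.86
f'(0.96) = -15.01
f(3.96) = -268.34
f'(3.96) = -188.94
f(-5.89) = 565.87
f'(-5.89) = -314.20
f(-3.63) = 108.14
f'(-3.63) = -108.44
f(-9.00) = 2199.62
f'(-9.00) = -769.71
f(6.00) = -868.03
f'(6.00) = -413.31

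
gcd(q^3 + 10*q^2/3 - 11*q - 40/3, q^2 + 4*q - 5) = q + 5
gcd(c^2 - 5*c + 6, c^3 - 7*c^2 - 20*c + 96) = c - 3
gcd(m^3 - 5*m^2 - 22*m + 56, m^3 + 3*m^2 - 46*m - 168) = m^2 - 3*m - 28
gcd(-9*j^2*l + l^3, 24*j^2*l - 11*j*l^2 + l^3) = 3*j*l - l^2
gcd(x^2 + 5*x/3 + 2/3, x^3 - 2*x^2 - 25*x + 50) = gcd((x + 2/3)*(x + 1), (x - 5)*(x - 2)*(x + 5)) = 1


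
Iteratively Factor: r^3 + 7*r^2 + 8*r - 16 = (r + 4)*(r^2 + 3*r - 4) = (r - 1)*(r + 4)*(r + 4)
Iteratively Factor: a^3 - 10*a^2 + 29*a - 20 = (a - 4)*(a^2 - 6*a + 5) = (a - 5)*(a - 4)*(a - 1)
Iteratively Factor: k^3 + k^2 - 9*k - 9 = (k + 1)*(k^2 - 9) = (k - 3)*(k + 1)*(k + 3)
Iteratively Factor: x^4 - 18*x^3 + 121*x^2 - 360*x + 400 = (x - 5)*(x^3 - 13*x^2 + 56*x - 80) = (x - 5)*(x - 4)*(x^2 - 9*x + 20) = (x - 5)^2*(x - 4)*(x - 4)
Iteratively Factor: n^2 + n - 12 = (n - 3)*(n + 4)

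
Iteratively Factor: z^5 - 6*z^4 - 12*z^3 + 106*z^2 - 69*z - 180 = (z - 5)*(z^4 - z^3 - 17*z^2 + 21*z + 36) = (z - 5)*(z + 1)*(z^3 - 2*z^2 - 15*z + 36) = (z - 5)*(z + 1)*(z + 4)*(z^2 - 6*z + 9) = (z - 5)*(z - 3)*(z + 1)*(z + 4)*(z - 3)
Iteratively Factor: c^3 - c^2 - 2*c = (c + 1)*(c^2 - 2*c) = (c - 2)*(c + 1)*(c)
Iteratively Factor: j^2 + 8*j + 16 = (j + 4)*(j + 4)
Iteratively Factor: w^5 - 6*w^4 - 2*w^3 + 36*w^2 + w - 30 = (w - 1)*(w^4 - 5*w^3 - 7*w^2 + 29*w + 30) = (w - 5)*(w - 1)*(w^3 - 7*w - 6) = (w - 5)*(w - 1)*(w + 2)*(w^2 - 2*w - 3) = (w - 5)*(w - 1)*(w + 1)*(w + 2)*(w - 3)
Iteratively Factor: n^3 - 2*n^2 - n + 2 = (n - 2)*(n^2 - 1) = (n - 2)*(n + 1)*(n - 1)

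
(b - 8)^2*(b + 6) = b^3 - 10*b^2 - 32*b + 384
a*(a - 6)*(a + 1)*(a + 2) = a^4 - 3*a^3 - 16*a^2 - 12*a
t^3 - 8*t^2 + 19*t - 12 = (t - 4)*(t - 3)*(t - 1)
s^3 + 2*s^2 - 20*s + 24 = (s - 2)^2*(s + 6)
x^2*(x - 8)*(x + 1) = x^4 - 7*x^3 - 8*x^2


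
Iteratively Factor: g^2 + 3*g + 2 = (g + 2)*(g + 1)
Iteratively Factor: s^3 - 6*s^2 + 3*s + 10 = (s - 2)*(s^2 - 4*s - 5) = (s - 5)*(s - 2)*(s + 1)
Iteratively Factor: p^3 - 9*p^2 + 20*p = (p)*(p^2 - 9*p + 20) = p*(p - 4)*(p - 5)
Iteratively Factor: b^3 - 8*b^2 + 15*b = (b)*(b^2 - 8*b + 15) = b*(b - 3)*(b - 5)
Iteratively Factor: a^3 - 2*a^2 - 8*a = (a - 4)*(a^2 + 2*a) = a*(a - 4)*(a + 2)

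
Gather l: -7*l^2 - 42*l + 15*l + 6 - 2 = -7*l^2 - 27*l + 4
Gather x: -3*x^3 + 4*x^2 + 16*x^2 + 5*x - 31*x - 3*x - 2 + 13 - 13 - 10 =-3*x^3 + 20*x^2 - 29*x - 12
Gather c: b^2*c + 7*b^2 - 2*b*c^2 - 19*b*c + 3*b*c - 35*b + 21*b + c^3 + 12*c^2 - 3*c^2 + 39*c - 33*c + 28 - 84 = 7*b^2 - 14*b + c^3 + c^2*(9 - 2*b) + c*(b^2 - 16*b + 6) - 56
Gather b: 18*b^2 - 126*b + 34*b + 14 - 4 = 18*b^2 - 92*b + 10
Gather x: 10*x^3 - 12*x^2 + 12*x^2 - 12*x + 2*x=10*x^3 - 10*x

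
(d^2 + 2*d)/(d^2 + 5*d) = (d + 2)/(d + 5)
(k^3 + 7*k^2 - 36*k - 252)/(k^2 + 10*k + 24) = (k^2 + k - 42)/(k + 4)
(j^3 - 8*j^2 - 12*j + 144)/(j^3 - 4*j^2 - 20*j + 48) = (j - 6)/(j - 2)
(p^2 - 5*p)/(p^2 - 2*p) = (p - 5)/(p - 2)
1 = 1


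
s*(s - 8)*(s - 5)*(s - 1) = s^4 - 14*s^3 + 53*s^2 - 40*s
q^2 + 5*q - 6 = (q - 1)*(q + 6)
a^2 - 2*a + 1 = (a - 1)^2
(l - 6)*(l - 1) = l^2 - 7*l + 6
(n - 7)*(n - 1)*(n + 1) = n^3 - 7*n^2 - n + 7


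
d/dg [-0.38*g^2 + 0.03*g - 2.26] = 0.03 - 0.76*g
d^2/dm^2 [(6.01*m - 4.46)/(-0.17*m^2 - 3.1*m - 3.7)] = (-(0.34*m + 3.1)*(0.68*m + 6.2)*(6.01*m - 4.46) + (6.1302*m + 35.7456)*(0.17*m^2 + 3.1*m + 3.7))/(0.17*m^2 + 3.1*m + 3.7)^3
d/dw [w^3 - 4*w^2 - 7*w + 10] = 3*w^2 - 8*w - 7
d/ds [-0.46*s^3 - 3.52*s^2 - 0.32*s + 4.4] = -1.38*s^2 - 7.04*s - 0.32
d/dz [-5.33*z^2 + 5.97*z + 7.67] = 5.97 - 10.66*z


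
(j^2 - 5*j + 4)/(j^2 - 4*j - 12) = (-j^2 + 5*j - 4)/(-j^2 + 4*j + 12)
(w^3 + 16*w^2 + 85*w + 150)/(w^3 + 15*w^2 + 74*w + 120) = (w + 5)/(w + 4)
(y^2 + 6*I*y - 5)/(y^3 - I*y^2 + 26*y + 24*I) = (y + 5*I)/(y^2 - 2*I*y + 24)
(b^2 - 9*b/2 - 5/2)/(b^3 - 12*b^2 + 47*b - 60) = (b + 1/2)/(b^2 - 7*b + 12)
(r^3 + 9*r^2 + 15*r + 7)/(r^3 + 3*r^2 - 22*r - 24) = (r^2 + 8*r + 7)/(r^2 + 2*r - 24)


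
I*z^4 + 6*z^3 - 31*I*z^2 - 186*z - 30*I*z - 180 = (z - 6)*(z + 5)*(z - 6*I)*(I*z + I)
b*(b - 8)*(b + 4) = b^3 - 4*b^2 - 32*b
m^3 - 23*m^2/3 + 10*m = m*(m - 6)*(m - 5/3)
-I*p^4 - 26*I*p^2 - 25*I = (p - 5*I)*(p - I)*(p + 5*I)*(-I*p + 1)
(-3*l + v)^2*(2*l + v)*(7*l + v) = 126*l^4 - 3*l^3*v - 31*l^2*v^2 + 3*l*v^3 + v^4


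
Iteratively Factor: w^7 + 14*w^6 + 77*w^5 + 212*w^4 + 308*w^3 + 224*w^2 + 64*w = (w + 4)*(w^6 + 10*w^5 + 37*w^4 + 64*w^3 + 52*w^2 + 16*w) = (w + 1)*(w + 4)*(w^5 + 9*w^4 + 28*w^3 + 36*w^2 + 16*w) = (w + 1)*(w + 4)^2*(w^4 + 5*w^3 + 8*w^2 + 4*w) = (w + 1)*(w + 2)*(w + 4)^2*(w^3 + 3*w^2 + 2*w) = (w + 1)*(w + 2)^2*(w + 4)^2*(w^2 + w) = (w + 1)^2*(w + 2)^2*(w + 4)^2*(w)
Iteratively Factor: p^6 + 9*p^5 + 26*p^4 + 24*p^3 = (p + 4)*(p^5 + 5*p^4 + 6*p^3) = p*(p + 4)*(p^4 + 5*p^3 + 6*p^2) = p*(p + 3)*(p + 4)*(p^3 + 2*p^2) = p*(p + 2)*(p + 3)*(p + 4)*(p^2) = p^2*(p + 2)*(p + 3)*(p + 4)*(p)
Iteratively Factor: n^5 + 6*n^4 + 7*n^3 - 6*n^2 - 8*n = (n + 4)*(n^4 + 2*n^3 - n^2 - 2*n) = (n + 2)*(n + 4)*(n^3 - n) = n*(n + 2)*(n + 4)*(n^2 - 1) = n*(n + 1)*(n + 2)*(n + 4)*(n - 1)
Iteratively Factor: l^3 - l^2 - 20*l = (l)*(l^2 - l - 20) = l*(l - 5)*(l + 4)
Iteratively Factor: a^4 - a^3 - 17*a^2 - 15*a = (a)*(a^3 - a^2 - 17*a - 15) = a*(a + 1)*(a^2 - 2*a - 15) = a*(a + 1)*(a + 3)*(a - 5)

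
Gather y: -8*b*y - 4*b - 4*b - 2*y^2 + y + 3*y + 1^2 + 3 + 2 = -8*b - 2*y^2 + y*(4 - 8*b) + 6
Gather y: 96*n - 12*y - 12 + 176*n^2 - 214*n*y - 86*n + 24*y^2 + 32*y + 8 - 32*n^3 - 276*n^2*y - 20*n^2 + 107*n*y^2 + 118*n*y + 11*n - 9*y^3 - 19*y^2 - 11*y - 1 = -32*n^3 + 156*n^2 + 21*n - 9*y^3 + y^2*(107*n + 5) + y*(-276*n^2 - 96*n + 9) - 5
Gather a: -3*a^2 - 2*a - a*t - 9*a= -3*a^2 + a*(-t - 11)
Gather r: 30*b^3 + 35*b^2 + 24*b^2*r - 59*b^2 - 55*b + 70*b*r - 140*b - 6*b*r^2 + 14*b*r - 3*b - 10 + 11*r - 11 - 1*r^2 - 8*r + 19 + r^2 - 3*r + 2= 30*b^3 - 24*b^2 - 6*b*r^2 - 198*b + r*(24*b^2 + 84*b)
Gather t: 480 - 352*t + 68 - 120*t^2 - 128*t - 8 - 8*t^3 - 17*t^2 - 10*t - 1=-8*t^3 - 137*t^2 - 490*t + 539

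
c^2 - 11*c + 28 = (c - 7)*(c - 4)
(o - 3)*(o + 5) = o^2 + 2*o - 15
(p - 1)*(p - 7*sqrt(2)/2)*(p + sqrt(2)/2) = p^3 - 3*sqrt(2)*p^2 - p^2 - 7*p/2 + 3*sqrt(2)*p + 7/2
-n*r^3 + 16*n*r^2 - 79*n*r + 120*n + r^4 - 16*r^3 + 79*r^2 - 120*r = (-n + r)*(r - 8)*(r - 5)*(r - 3)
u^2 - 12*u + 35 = (u - 7)*(u - 5)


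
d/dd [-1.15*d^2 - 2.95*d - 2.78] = -2.3*d - 2.95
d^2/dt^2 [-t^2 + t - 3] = -2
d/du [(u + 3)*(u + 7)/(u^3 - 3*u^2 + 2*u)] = (-u^4 - 20*u^3 - 31*u^2 + 126*u - 42)/(u^2*(u^4 - 6*u^3 + 13*u^2 - 12*u + 4))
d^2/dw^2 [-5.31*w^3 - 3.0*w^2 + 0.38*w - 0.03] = -31.86*w - 6.0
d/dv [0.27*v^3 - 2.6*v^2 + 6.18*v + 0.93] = 0.81*v^2 - 5.2*v + 6.18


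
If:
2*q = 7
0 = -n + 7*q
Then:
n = 49/2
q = 7/2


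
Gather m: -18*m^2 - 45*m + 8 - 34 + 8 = -18*m^2 - 45*m - 18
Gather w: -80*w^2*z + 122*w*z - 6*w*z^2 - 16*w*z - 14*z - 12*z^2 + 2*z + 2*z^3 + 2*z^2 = -80*w^2*z + w*(-6*z^2 + 106*z) + 2*z^3 - 10*z^2 - 12*z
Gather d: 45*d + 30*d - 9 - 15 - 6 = 75*d - 30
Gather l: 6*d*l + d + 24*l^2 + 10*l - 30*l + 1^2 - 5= d + 24*l^2 + l*(6*d - 20) - 4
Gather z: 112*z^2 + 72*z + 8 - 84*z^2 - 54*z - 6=28*z^2 + 18*z + 2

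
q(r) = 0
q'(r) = 0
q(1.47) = 0.00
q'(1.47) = 0.00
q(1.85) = 0.00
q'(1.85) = 0.00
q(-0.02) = 0.00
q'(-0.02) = 0.00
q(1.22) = 0.00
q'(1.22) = 0.00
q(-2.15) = 0.00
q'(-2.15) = 0.00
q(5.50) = 0.00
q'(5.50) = 0.00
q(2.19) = 0.00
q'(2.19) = 0.00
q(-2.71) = 0.00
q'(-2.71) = 0.00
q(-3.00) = 0.00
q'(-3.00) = 0.00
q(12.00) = 0.00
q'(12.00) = 0.00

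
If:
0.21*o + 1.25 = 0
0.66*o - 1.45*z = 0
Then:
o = -5.95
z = -2.71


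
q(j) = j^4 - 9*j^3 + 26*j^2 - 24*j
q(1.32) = -4.04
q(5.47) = 68.92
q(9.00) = 1890.00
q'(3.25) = -2.88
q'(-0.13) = -31.23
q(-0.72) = 34.39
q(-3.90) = 1254.28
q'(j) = 4*j^3 - 27*j^2 + 52*j - 24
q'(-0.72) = -76.93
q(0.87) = -6.55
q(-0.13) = 3.58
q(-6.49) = 5485.22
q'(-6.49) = -2592.16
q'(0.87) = 3.44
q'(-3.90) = -874.75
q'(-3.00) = -531.00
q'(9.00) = 1173.00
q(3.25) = -0.76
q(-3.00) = 630.00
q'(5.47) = 107.24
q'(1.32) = 6.80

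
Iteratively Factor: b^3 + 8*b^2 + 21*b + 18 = (b + 3)*(b^2 + 5*b + 6) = (b + 3)^2*(b + 2)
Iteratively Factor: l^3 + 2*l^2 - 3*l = (l)*(l^2 + 2*l - 3) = l*(l - 1)*(l + 3)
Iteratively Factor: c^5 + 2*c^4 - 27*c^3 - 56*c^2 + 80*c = (c - 1)*(c^4 + 3*c^3 - 24*c^2 - 80*c) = (c - 5)*(c - 1)*(c^3 + 8*c^2 + 16*c) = c*(c - 5)*(c - 1)*(c^2 + 8*c + 16) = c*(c - 5)*(c - 1)*(c + 4)*(c + 4)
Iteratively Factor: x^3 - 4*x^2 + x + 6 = (x + 1)*(x^2 - 5*x + 6) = (x - 3)*(x + 1)*(x - 2)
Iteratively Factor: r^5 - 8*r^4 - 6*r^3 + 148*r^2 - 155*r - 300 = (r - 3)*(r^4 - 5*r^3 - 21*r^2 + 85*r + 100) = (r - 3)*(r + 1)*(r^3 - 6*r^2 - 15*r + 100) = (r - 3)*(r + 1)*(r + 4)*(r^2 - 10*r + 25) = (r - 5)*(r - 3)*(r + 1)*(r + 4)*(r - 5)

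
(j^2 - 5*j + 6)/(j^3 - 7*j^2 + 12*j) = (j - 2)/(j*(j - 4))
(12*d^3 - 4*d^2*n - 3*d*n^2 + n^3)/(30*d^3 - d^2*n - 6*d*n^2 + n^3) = (2*d - n)/(5*d - n)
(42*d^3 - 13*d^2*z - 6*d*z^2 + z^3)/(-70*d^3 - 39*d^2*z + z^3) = (-6*d^2 + d*z + z^2)/(10*d^2 + 7*d*z + z^2)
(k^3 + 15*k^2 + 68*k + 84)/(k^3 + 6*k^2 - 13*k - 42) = (k + 6)/(k - 3)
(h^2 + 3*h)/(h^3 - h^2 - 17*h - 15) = h/(h^2 - 4*h - 5)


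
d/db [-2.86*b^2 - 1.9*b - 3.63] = -5.72*b - 1.9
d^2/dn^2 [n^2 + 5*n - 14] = 2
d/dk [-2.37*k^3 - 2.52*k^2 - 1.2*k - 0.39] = -7.11*k^2 - 5.04*k - 1.2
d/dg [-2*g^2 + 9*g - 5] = 9 - 4*g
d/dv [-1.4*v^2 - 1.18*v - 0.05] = -2.8*v - 1.18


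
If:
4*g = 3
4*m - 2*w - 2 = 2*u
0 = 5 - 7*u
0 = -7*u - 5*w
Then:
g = 3/4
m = 5/14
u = 5/7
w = -1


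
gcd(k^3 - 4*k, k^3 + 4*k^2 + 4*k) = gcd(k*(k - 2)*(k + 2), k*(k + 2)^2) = k^2 + 2*k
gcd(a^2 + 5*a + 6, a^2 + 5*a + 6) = a^2 + 5*a + 6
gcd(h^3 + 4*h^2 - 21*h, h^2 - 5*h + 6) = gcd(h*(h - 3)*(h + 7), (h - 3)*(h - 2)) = h - 3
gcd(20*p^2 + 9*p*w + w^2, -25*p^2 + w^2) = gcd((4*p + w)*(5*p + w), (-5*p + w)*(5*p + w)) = 5*p + w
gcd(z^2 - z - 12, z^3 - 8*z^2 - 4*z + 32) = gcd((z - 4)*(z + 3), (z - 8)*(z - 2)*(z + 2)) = 1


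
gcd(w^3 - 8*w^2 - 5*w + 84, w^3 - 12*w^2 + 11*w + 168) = w^2 - 4*w - 21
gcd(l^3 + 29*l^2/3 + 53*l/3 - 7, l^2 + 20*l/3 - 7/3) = l^2 + 20*l/3 - 7/3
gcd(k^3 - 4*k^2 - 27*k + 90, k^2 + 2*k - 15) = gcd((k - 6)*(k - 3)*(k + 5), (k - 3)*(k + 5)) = k^2 + 2*k - 15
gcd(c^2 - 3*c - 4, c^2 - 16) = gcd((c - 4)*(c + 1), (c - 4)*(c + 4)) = c - 4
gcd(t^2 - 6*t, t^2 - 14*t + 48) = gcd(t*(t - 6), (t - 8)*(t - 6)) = t - 6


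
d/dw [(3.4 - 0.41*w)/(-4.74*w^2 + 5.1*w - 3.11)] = (-1.9434*w^2 + 32.232*w - 16.0649)/(22.4676*w^4 - 48.348*w^3 + 55.4928*w^2 - 31.722*w + 9.6721)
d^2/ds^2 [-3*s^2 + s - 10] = -6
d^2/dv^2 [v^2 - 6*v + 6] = 2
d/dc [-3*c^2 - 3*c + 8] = -6*c - 3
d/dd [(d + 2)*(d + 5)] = 2*d + 7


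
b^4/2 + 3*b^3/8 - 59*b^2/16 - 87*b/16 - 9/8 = (b/2 + 1)*(b - 3)*(b + 1/4)*(b + 3/2)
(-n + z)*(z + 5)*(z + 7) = -n*z^2 - 12*n*z - 35*n + z^3 + 12*z^2 + 35*z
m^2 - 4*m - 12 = (m - 6)*(m + 2)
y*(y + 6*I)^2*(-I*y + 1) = -I*y^4 + 13*y^3 + 48*I*y^2 - 36*y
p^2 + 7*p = p*(p + 7)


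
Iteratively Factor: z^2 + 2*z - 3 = (z + 3)*(z - 1)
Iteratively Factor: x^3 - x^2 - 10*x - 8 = (x + 2)*(x^2 - 3*x - 4) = (x + 1)*(x + 2)*(x - 4)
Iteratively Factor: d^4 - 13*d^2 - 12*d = (d - 4)*(d^3 + 4*d^2 + 3*d) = (d - 4)*(d + 1)*(d^2 + 3*d) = d*(d - 4)*(d + 1)*(d + 3)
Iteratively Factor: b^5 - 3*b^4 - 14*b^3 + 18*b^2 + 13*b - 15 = (b - 1)*(b^4 - 2*b^3 - 16*b^2 + 2*b + 15) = (b - 1)*(b + 3)*(b^3 - 5*b^2 - b + 5) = (b - 1)*(b + 1)*(b + 3)*(b^2 - 6*b + 5) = (b - 1)^2*(b + 1)*(b + 3)*(b - 5)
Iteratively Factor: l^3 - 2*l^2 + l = (l)*(l^2 - 2*l + 1) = l*(l - 1)*(l - 1)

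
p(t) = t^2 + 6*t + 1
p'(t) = 2*t + 6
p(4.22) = 44.13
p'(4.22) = 14.44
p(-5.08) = -3.67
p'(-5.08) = -4.16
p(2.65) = 23.92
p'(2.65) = 11.30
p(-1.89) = -6.77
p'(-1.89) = 2.22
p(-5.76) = -0.38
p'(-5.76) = -5.52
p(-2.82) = -7.97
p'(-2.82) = 0.36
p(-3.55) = -7.70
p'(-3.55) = -1.10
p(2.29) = 19.98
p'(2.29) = 10.58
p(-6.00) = 1.00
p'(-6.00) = -6.00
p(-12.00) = 73.00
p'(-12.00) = -18.00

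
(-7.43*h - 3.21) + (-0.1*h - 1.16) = -7.53*h - 4.37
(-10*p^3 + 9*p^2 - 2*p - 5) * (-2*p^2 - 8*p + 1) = 20*p^5 + 62*p^4 - 78*p^3 + 35*p^2 + 38*p - 5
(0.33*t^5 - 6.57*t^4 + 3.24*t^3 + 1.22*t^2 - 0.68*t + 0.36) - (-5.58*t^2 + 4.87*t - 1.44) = 0.33*t^5 - 6.57*t^4 + 3.24*t^3 + 6.8*t^2 - 5.55*t + 1.8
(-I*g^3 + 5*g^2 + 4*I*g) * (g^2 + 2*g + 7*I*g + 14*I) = -I*g^5 + 12*g^4 - 2*I*g^4 + 24*g^3 + 39*I*g^3 - 28*g^2 + 78*I*g^2 - 56*g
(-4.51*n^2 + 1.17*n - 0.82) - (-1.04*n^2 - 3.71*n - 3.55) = -3.47*n^2 + 4.88*n + 2.73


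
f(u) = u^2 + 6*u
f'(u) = 2*u + 6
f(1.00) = 7.00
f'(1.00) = 8.00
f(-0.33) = -1.87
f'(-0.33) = 5.34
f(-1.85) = -7.68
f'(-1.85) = 2.30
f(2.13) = 17.32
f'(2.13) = 10.26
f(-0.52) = -2.85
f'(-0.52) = 4.96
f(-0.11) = -0.65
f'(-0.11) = 5.78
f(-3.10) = -8.99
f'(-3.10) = -0.20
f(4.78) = 51.53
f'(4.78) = 15.56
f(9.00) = 135.00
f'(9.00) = 24.00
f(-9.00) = 27.00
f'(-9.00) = -12.00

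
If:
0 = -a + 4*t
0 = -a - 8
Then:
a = -8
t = -2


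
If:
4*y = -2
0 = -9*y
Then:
No Solution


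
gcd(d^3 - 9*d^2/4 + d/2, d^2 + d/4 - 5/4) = 1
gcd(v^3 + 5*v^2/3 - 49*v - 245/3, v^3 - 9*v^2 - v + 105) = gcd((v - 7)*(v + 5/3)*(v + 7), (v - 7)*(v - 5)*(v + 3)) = v - 7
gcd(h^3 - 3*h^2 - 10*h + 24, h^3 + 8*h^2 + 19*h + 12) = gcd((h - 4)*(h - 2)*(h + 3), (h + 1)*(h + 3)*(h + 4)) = h + 3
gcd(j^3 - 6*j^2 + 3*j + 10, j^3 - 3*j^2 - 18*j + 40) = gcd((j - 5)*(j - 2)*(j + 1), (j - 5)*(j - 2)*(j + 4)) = j^2 - 7*j + 10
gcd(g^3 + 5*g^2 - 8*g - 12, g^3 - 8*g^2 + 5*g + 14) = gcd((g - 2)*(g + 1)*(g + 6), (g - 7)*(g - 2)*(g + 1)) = g^2 - g - 2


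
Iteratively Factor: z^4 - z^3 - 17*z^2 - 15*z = (z - 5)*(z^3 + 4*z^2 + 3*z) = z*(z - 5)*(z^2 + 4*z + 3) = z*(z - 5)*(z + 3)*(z + 1)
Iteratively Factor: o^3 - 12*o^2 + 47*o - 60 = (o - 4)*(o^2 - 8*o + 15) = (o - 4)*(o - 3)*(o - 5)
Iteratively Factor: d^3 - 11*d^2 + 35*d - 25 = (d - 5)*(d^2 - 6*d + 5) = (d - 5)*(d - 1)*(d - 5)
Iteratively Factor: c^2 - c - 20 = (c + 4)*(c - 5)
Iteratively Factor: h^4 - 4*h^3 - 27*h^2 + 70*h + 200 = (h + 4)*(h^3 - 8*h^2 + 5*h + 50) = (h - 5)*(h + 4)*(h^2 - 3*h - 10) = (h - 5)^2*(h + 4)*(h + 2)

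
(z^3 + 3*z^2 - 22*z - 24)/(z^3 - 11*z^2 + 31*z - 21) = (z^3 + 3*z^2 - 22*z - 24)/(z^3 - 11*z^2 + 31*z - 21)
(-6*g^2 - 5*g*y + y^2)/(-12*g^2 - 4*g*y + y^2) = (g + y)/(2*g + y)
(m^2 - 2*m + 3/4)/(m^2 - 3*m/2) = (m - 1/2)/m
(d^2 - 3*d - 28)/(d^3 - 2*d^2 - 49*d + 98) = (d + 4)/(d^2 + 5*d - 14)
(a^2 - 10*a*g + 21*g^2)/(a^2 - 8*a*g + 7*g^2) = (a - 3*g)/(a - g)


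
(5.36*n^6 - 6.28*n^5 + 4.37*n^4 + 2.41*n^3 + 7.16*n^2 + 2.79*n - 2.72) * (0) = 0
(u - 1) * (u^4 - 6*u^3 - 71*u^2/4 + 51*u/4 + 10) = u^5 - 7*u^4 - 47*u^3/4 + 61*u^2/2 - 11*u/4 - 10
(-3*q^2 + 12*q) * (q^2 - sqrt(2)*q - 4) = -3*q^4 + 3*sqrt(2)*q^3 + 12*q^3 - 12*sqrt(2)*q^2 + 12*q^2 - 48*q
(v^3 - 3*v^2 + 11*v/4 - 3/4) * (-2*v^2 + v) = -2*v^5 + 7*v^4 - 17*v^3/2 + 17*v^2/4 - 3*v/4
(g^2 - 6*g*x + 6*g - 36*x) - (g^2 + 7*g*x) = -13*g*x + 6*g - 36*x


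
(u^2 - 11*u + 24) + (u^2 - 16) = 2*u^2 - 11*u + 8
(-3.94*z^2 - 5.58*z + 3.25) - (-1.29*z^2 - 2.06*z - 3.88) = -2.65*z^2 - 3.52*z + 7.13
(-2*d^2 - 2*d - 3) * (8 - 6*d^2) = 12*d^4 + 12*d^3 + 2*d^2 - 16*d - 24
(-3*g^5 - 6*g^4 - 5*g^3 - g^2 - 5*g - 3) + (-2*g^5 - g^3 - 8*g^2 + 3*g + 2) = -5*g^5 - 6*g^4 - 6*g^3 - 9*g^2 - 2*g - 1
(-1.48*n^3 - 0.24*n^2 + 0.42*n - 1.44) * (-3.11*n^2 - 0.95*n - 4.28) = 4.6028*n^5 + 2.1524*n^4 + 5.2562*n^3 + 5.1066*n^2 - 0.4296*n + 6.1632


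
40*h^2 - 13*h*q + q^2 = (-8*h + q)*(-5*h + q)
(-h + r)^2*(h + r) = h^3 - h^2*r - h*r^2 + r^3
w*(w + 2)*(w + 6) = w^3 + 8*w^2 + 12*w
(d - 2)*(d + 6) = d^2 + 4*d - 12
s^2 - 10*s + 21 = (s - 7)*(s - 3)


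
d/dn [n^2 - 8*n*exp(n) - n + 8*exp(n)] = -8*n*exp(n) + 2*n - 1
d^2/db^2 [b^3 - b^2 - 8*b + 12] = 6*b - 2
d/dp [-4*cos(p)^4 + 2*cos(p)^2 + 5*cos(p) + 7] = (16*cos(p)^3 - 4*cos(p) - 5)*sin(p)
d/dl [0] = 0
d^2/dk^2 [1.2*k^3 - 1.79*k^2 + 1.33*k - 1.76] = 7.2*k - 3.58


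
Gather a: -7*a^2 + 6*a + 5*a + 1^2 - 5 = -7*a^2 + 11*a - 4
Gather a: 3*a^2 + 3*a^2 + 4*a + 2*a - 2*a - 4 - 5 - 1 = 6*a^2 + 4*a - 10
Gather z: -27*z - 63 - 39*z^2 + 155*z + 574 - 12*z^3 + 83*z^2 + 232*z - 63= -12*z^3 + 44*z^2 + 360*z + 448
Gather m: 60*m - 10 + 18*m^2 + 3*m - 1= 18*m^2 + 63*m - 11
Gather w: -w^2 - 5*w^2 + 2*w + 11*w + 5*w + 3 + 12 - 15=-6*w^2 + 18*w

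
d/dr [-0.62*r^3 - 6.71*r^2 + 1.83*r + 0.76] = -1.86*r^2 - 13.42*r + 1.83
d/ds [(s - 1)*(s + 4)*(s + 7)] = 3*s^2 + 20*s + 17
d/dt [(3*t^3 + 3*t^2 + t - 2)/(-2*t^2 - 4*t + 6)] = (-3*t^4 - 12*t^3 + 22*t^2 + 14*t - 1)/(2*(t^4 + 4*t^3 - 2*t^2 - 12*t + 9))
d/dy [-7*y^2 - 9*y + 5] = -14*y - 9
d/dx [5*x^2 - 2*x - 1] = 10*x - 2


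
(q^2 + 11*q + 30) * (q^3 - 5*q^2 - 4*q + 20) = q^5 + 6*q^4 - 29*q^3 - 174*q^2 + 100*q + 600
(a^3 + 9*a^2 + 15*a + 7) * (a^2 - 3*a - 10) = a^5 + 6*a^4 - 22*a^3 - 128*a^2 - 171*a - 70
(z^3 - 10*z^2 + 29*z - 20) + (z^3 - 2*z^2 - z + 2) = 2*z^3 - 12*z^2 + 28*z - 18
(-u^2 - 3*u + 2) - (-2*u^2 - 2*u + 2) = u^2 - u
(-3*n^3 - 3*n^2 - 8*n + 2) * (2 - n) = 3*n^4 - 3*n^3 + 2*n^2 - 18*n + 4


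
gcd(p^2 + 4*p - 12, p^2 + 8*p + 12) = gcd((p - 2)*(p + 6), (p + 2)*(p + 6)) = p + 6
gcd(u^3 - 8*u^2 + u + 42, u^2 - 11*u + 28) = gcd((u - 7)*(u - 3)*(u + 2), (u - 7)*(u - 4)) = u - 7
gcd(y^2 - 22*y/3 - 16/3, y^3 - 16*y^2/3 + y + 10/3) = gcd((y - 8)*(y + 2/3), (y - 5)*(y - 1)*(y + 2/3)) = y + 2/3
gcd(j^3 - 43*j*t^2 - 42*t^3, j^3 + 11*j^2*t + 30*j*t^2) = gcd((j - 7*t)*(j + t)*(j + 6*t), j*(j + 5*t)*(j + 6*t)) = j + 6*t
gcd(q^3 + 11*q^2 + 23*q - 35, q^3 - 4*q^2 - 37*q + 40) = q^2 + 4*q - 5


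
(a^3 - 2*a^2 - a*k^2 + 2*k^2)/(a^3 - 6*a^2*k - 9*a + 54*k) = (a^3 - 2*a^2 - a*k^2 + 2*k^2)/(a^3 - 6*a^2*k - 9*a + 54*k)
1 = 1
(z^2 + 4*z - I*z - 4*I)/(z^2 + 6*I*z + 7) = (z + 4)/(z + 7*I)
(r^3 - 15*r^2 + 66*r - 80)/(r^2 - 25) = (r^2 - 10*r + 16)/(r + 5)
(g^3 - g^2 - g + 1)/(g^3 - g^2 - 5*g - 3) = (g^2 - 2*g + 1)/(g^2 - 2*g - 3)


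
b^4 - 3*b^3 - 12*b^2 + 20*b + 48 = (b - 4)*(b - 3)*(b + 2)^2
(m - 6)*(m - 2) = m^2 - 8*m + 12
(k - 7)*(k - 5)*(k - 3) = k^3 - 15*k^2 + 71*k - 105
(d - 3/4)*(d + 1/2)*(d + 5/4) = d^3 + d^2 - 11*d/16 - 15/32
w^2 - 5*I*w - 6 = (w - 3*I)*(w - 2*I)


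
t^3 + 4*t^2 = t^2*(t + 4)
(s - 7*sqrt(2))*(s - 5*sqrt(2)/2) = s^2 - 19*sqrt(2)*s/2 + 35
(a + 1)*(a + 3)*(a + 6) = a^3 + 10*a^2 + 27*a + 18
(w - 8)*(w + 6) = w^2 - 2*w - 48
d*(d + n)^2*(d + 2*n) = d^4 + 4*d^3*n + 5*d^2*n^2 + 2*d*n^3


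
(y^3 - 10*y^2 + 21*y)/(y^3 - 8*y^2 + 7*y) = (y - 3)/(y - 1)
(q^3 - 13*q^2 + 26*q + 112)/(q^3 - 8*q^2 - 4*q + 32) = (q - 7)/(q - 2)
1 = 1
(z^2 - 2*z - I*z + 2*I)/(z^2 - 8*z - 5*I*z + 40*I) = (z^2 - 2*z - I*z + 2*I)/(z^2 - 8*z - 5*I*z + 40*I)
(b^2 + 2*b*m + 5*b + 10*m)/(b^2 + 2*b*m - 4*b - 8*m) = (b + 5)/(b - 4)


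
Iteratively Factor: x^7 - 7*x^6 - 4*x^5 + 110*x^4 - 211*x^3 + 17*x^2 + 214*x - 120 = (x - 1)*(x^6 - 6*x^5 - 10*x^4 + 100*x^3 - 111*x^2 - 94*x + 120) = (x - 1)^2*(x^5 - 5*x^4 - 15*x^3 + 85*x^2 - 26*x - 120) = (x - 2)*(x - 1)^2*(x^4 - 3*x^3 - 21*x^2 + 43*x + 60) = (x - 5)*(x - 2)*(x - 1)^2*(x^3 + 2*x^2 - 11*x - 12) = (x - 5)*(x - 3)*(x - 2)*(x - 1)^2*(x^2 + 5*x + 4) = (x - 5)*(x - 3)*(x - 2)*(x - 1)^2*(x + 1)*(x + 4)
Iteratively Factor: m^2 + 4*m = (m + 4)*(m)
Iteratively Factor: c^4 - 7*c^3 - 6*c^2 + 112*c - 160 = (c + 4)*(c^3 - 11*c^2 + 38*c - 40) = (c - 2)*(c + 4)*(c^2 - 9*c + 20) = (c - 4)*(c - 2)*(c + 4)*(c - 5)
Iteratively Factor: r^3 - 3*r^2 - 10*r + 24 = (r + 3)*(r^2 - 6*r + 8) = (r - 4)*(r + 3)*(r - 2)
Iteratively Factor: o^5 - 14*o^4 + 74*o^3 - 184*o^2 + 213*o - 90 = (o - 1)*(o^4 - 13*o^3 + 61*o^2 - 123*o + 90) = (o - 2)*(o - 1)*(o^3 - 11*o^2 + 39*o - 45) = (o - 5)*(o - 2)*(o - 1)*(o^2 - 6*o + 9) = (o - 5)*(o - 3)*(o - 2)*(o - 1)*(o - 3)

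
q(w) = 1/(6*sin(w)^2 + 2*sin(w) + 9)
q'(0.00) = -0.02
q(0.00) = 0.11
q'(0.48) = -0.05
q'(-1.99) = -0.02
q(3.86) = 0.10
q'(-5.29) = -0.03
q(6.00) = 0.11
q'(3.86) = -0.04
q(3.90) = 0.10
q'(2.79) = 0.05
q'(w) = (-12*sin(w)*cos(w) - 2*cos(w))/(6*sin(w)^2 + 2*sin(w) + 9)^2 = -2*(6*sin(w) + 1)*cos(w)/(6*sin(w)^2 + 2*sin(w) + 9)^2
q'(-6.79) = 0.04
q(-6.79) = 0.11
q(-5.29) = 0.07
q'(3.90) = -0.04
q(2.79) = 0.10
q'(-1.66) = -0.01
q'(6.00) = 0.02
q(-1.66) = 0.08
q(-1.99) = 0.08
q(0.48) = 0.09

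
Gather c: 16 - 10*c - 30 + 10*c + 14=0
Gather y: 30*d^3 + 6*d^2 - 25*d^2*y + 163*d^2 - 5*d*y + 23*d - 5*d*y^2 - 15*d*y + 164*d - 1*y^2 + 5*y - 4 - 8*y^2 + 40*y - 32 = 30*d^3 + 169*d^2 + 187*d + y^2*(-5*d - 9) + y*(-25*d^2 - 20*d + 45) - 36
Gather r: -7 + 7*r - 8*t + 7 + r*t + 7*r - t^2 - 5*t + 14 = r*(t + 14) - t^2 - 13*t + 14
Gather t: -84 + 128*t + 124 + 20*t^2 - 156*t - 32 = 20*t^2 - 28*t + 8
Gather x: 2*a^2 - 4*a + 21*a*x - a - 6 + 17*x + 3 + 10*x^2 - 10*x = 2*a^2 - 5*a + 10*x^2 + x*(21*a + 7) - 3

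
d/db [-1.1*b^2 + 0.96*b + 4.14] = 0.96 - 2.2*b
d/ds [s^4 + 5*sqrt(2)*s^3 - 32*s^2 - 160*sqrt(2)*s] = 4*s^3 + 15*sqrt(2)*s^2 - 64*s - 160*sqrt(2)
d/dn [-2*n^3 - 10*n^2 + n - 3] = -6*n^2 - 20*n + 1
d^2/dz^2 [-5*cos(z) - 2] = 5*cos(z)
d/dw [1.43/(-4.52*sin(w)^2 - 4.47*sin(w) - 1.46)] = (12.9272*sin(w) + 6.3921)*cos(w)/(4.52*sin(w)^2 + 4.47*sin(w) + 1.46)^2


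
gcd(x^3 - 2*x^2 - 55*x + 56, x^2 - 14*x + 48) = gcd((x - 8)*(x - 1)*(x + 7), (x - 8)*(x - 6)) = x - 8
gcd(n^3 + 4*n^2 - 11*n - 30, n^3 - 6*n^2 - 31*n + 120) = n^2 + 2*n - 15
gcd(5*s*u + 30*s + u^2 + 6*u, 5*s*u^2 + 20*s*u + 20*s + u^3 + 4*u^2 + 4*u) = 5*s + u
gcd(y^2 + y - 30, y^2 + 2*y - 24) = y + 6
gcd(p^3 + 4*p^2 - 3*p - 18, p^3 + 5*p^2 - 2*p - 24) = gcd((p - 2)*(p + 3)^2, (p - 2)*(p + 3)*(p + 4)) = p^2 + p - 6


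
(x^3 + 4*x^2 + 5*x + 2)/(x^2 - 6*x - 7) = (x^2 + 3*x + 2)/(x - 7)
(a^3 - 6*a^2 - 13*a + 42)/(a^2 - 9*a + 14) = a + 3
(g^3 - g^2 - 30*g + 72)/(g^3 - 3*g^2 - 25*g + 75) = (g^2 + 2*g - 24)/(g^2 - 25)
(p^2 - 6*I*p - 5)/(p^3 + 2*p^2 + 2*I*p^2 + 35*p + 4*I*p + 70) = (p - I)/(p^2 + p*(2 + 7*I) + 14*I)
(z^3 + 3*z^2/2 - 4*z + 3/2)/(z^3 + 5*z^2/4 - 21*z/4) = 2*(2*z^2 - 3*z + 1)/(z*(4*z - 7))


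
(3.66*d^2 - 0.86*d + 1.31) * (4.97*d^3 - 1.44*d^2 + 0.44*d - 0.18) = 18.1902*d^5 - 9.5446*d^4 + 9.3595*d^3 - 2.9236*d^2 + 0.7312*d - 0.2358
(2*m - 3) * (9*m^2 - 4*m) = 18*m^3 - 35*m^2 + 12*m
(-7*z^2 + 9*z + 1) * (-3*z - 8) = 21*z^3 + 29*z^2 - 75*z - 8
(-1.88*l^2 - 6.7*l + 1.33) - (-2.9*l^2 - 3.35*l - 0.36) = 1.02*l^2 - 3.35*l + 1.69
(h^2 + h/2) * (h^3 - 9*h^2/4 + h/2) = h^5 - 7*h^4/4 - 5*h^3/8 + h^2/4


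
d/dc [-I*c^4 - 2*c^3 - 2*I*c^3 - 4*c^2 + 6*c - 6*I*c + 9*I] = -4*I*c^3 - 6*c^2*(1 + I) - 8*c + 6 - 6*I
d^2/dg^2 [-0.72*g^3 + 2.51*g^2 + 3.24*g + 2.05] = 5.02 - 4.32*g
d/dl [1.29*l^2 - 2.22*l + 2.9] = 2.58*l - 2.22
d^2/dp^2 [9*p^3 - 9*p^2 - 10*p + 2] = 54*p - 18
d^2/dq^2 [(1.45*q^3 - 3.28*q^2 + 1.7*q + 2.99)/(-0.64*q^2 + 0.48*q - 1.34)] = (-1.77635683940025e-15*q^5 + 1.77635683940025e-15*q^4 + 2.441472*q^3 - 18.629952*q^2 - 1.363032*q + 13.342912)/(0.262144*q^6 - 0.589824*q^5 + 2.08896*q^4 - 2.58048*q^3 + 4.37376*q^2 - 2.585664*q + 2.406104)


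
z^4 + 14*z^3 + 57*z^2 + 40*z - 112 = (z - 1)*(z + 4)^2*(z + 7)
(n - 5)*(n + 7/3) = n^2 - 8*n/3 - 35/3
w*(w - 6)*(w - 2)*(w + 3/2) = w^4 - 13*w^3/2 + 18*w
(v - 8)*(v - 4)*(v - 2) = v^3 - 14*v^2 + 56*v - 64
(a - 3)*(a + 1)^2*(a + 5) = a^4 + 4*a^3 - 10*a^2 - 28*a - 15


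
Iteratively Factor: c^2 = (c)*(c)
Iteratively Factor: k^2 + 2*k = (k)*(k + 2)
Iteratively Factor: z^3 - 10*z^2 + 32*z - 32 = (z - 4)*(z^2 - 6*z + 8) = (z - 4)^2*(z - 2)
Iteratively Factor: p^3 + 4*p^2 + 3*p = (p + 1)*(p^2 + 3*p) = p*(p + 1)*(p + 3)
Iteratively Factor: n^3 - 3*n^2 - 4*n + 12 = (n - 3)*(n^2 - 4) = (n - 3)*(n + 2)*(n - 2)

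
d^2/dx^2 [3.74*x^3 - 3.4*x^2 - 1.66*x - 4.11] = 22.44*x - 6.8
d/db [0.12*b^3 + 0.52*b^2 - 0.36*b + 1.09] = 0.36*b^2 + 1.04*b - 0.36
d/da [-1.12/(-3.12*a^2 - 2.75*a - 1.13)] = (-6.9888*a - 3.08)/(3.12*a^2 + 2.75*a + 1.13)^2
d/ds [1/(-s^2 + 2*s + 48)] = 2*(s - 1)/(-s^2 + 2*s + 48)^2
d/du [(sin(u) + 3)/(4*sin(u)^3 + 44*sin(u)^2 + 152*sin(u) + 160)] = -(sin(u)^3 + 10*sin(u)^2 + 33*sin(u) + 37)*cos(u)/(2*(sin(u)^3 + 11*sin(u)^2 + 38*sin(u) + 40)^2)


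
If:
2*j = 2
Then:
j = 1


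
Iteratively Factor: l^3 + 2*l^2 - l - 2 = (l + 1)*(l^2 + l - 2) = (l - 1)*(l + 1)*(l + 2)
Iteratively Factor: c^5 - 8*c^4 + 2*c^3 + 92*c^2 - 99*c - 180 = (c + 3)*(c^4 - 11*c^3 + 35*c^2 - 13*c - 60) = (c - 5)*(c + 3)*(c^3 - 6*c^2 + 5*c + 12) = (c - 5)*(c + 1)*(c + 3)*(c^2 - 7*c + 12) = (c - 5)*(c - 3)*(c + 1)*(c + 3)*(c - 4)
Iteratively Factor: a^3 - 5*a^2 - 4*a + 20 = (a + 2)*(a^2 - 7*a + 10) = (a - 5)*(a + 2)*(a - 2)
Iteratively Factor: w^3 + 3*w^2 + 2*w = (w)*(w^2 + 3*w + 2) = w*(w + 1)*(w + 2)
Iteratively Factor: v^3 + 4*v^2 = (v)*(v^2 + 4*v) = v*(v + 4)*(v)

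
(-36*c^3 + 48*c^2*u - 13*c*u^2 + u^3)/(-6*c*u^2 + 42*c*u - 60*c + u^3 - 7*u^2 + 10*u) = (6*c^2 - 7*c*u + u^2)/(u^2 - 7*u + 10)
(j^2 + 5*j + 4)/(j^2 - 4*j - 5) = (j + 4)/(j - 5)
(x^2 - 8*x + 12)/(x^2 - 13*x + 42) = (x - 2)/(x - 7)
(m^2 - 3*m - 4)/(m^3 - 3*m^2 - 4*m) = 1/m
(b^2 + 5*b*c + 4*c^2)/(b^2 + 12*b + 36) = (b^2 + 5*b*c + 4*c^2)/(b^2 + 12*b + 36)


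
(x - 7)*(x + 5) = x^2 - 2*x - 35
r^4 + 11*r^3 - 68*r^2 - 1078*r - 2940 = (r + 5)*(r + 6)*(r - 7*sqrt(2))*(r + 7*sqrt(2))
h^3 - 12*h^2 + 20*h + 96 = (h - 8)*(h - 6)*(h + 2)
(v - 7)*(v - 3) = v^2 - 10*v + 21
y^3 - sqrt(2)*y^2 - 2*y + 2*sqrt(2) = (y - sqrt(2))^2*(y + sqrt(2))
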